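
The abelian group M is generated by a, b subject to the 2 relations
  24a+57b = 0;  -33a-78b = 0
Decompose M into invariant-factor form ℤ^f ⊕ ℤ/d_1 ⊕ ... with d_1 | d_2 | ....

Answer: M ≅ ℤ/3 ⊕ ℤ/3

Derivation:
rank_ℚ(R)=2; free=2−2=0
SNF(R) diag = [3, 3] → torsion [3, 3]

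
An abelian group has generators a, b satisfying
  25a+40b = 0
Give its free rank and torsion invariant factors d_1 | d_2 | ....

Answer: M ≅ ℤ^1 ⊕ ℤ/5

Derivation:
rank_ℚ(R)=1; free=2−1=1
SNF(R) diag = [5] → torsion [5]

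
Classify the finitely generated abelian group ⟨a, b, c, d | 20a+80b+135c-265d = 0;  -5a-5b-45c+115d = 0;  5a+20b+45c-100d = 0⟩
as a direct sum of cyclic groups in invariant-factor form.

rank_ℚ(R)=3; free=4−3=1
SNF(R) diag = [5, 15, 45] → torsion [5, 15, 45]

Answer: M ≅ ℤ^1 ⊕ ℤ/5 ⊕ ℤ/15 ⊕ ℤ/45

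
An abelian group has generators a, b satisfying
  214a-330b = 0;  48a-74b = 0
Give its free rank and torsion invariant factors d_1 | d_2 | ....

rank_ℚ(R)=2; free=2−2=0
SNF(R) diag = [2, 2] → torsion [2, 2]

Answer: M ≅ ℤ/2 ⊕ ℤ/2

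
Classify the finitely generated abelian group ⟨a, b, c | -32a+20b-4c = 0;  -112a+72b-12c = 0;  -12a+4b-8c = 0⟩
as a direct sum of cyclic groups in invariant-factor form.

rank_ℚ(R)=3; free=3−3=0
SNF(R) diag = [4, 4, 12] → torsion [4, 4, 12]

Answer: M ≅ ℤ/4 ⊕ ℤ/4 ⊕ ℤ/12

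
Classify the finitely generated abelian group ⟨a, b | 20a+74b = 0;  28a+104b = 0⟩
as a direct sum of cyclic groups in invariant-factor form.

rank_ℚ(R)=2; free=2−2=0
SNF(R) diag = [2, 4] → torsion [2, 4]

Answer: M ≅ ℤ/2 ⊕ ℤ/4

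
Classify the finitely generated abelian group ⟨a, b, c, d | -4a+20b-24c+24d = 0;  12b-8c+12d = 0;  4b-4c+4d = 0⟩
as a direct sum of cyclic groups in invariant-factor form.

rank_ℚ(R)=3; free=4−3=1
SNF(R) diag = [4, 4, 4] → torsion [4, 4, 4]

Answer: M ≅ ℤ^1 ⊕ ℤ/4 ⊕ ℤ/4 ⊕ ℤ/4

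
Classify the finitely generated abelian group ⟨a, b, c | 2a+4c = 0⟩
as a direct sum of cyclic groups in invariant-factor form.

rank_ℚ(R)=1; free=3−1=2
SNF(R) diag = [2] → torsion [2]

Answer: M ≅ ℤ^2 ⊕ ℤ/2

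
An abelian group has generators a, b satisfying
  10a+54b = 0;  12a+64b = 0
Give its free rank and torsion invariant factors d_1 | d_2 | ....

rank_ℚ(R)=2; free=2−2=0
SNF(R) diag = [2, 4] → torsion [2, 4]

Answer: M ≅ ℤ/2 ⊕ ℤ/4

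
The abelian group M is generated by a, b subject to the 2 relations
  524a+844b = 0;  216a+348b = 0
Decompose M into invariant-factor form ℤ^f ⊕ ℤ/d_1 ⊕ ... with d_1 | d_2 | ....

rank_ℚ(R)=2; free=2−2=0
SNF(R) diag = [4, 12] → torsion [4, 12]

Answer: M ≅ ℤ/4 ⊕ ℤ/12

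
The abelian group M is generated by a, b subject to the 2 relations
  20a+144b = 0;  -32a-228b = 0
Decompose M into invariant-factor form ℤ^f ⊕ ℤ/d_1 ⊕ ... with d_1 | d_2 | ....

rank_ℚ(R)=2; free=2−2=0
SNF(R) diag = [4, 12] → torsion [4, 12]

Answer: M ≅ ℤ/4 ⊕ ℤ/12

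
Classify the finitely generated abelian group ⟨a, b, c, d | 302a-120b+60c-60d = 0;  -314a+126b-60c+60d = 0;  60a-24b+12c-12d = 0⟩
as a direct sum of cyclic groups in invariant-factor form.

Answer: M ≅ ℤ^1 ⊕ ℤ/2 ⊕ ℤ/6 ⊕ ℤ/12

Derivation:
rank_ℚ(R)=3; free=4−3=1
SNF(R) diag = [2, 6, 12] → torsion [2, 6, 12]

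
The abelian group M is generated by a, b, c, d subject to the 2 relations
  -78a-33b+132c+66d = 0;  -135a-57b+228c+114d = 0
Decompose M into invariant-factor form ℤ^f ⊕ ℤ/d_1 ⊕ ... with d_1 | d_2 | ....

Answer: M ≅ ℤ^2 ⊕ ℤ/3 ⊕ ℤ/3

Derivation:
rank_ℚ(R)=2; free=4−2=2
SNF(R) diag = [3, 3] → torsion [3, 3]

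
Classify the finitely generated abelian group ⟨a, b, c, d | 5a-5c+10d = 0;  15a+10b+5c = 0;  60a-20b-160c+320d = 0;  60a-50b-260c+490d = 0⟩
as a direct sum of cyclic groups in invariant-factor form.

Answer: M ≅ ℤ/5 ⊕ ℤ/10 ⊕ ℤ/20 ⊕ ℤ/40

Derivation:
rank_ℚ(R)=4; free=4−4=0
SNF(R) diag = [5, 10, 20, 40] → torsion [5, 10, 20, 40]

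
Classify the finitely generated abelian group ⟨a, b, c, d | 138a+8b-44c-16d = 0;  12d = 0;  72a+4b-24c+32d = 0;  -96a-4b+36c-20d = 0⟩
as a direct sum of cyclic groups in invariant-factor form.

rank_ℚ(R)=4; free=4−4=0
SNF(R) diag = [2, 4, 12, 12] → torsion [2, 4, 12, 12]

Answer: M ≅ ℤ/2 ⊕ ℤ/4 ⊕ ℤ/12 ⊕ ℤ/12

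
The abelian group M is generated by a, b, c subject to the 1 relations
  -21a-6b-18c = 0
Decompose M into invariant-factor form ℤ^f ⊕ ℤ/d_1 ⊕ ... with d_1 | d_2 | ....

rank_ℚ(R)=1; free=3−1=2
SNF(R) diag = [3] → torsion [3]

Answer: M ≅ ℤ^2 ⊕ ℤ/3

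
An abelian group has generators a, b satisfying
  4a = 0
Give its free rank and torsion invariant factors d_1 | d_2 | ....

Answer: M ≅ ℤ^1 ⊕ ℤ/4

Derivation:
rank_ℚ(R)=1; free=2−1=1
SNF(R) diag = [4] → torsion [4]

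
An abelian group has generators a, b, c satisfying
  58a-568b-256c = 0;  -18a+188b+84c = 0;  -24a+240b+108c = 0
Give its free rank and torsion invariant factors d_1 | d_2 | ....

rank_ℚ(R)=3; free=3−3=0
SNF(R) diag = [2, 4, 12] → torsion [2, 4, 12]

Answer: M ≅ ℤ/2 ⊕ ℤ/4 ⊕ ℤ/12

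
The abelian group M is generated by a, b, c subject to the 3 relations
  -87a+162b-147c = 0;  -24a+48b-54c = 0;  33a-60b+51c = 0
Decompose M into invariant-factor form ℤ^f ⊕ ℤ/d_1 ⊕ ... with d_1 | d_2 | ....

Answer: M ≅ ℤ/3 ⊕ ℤ/6 ⊕ ℤ/18

Derivation:
rank_ℚ(R)=3; free=3−3=0
SNF(R) diag = [3, 6, 18] → torsion [3, 6, 18]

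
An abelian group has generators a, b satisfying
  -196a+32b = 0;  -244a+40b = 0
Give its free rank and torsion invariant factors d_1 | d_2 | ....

Answer: M ≅ ℤ/4 ⊕ ℤ/8

Derivation:
rank_ℚ(R)=2; free=2−2=0
SNF(R) diag = [4, 8] → torsion [4, 8]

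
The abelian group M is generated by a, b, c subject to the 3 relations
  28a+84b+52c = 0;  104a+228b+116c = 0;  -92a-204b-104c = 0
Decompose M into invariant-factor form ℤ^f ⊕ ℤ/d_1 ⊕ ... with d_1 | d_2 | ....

Answer: M ≅ ℤ/4 ⊕ ℤ/12 ⊕ ℤ/36

Derivation:
rank_ℚ(R)=3; free=3−3=0
SNF(R) diag = [4, 12, 36] → torsion [4, 12, 36]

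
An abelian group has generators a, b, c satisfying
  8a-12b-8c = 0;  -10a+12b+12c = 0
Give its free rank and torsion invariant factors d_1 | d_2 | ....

rank_ℚ(R)=2; free=3−2=1
SNF(R) diag = [2, 4] → torsion [2, 4]

Answer: M ≅ ℤ^1 ⊕ ℤ/2 ⊕ ℤ/4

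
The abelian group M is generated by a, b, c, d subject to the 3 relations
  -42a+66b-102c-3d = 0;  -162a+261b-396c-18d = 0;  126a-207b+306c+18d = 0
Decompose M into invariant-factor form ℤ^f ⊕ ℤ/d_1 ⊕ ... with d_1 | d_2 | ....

rank_ℚ(R)=3; free=4−3=1
SNF(R) diag = [3, 9, 18] → torsion [3, 9, 18]

Answer: M ≅ ℤ^1 ⊕ ℤ/3 ⊕ ℤ/9 ⊕ ℤ/18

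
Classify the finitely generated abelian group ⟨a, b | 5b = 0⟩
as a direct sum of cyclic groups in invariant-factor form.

Answer: M ≅ ℤ^1 ⊕ ℤ/5

Derivation:
rank_ℚ(R)=1; free=2−1=1
SNF(R) diag = [5] → torsion [5]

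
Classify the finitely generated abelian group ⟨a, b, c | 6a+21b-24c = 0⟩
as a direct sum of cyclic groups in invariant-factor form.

Answer: M ≅ ℤ^2 ⊕ ℤ/3

Derivation:
rank_ℚ(R)=1; free=3−1=2
SNF(R) diag = [3] → torsion [3]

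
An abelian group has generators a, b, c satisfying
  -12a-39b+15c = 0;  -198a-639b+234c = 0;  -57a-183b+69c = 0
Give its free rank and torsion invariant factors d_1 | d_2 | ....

Answer: M ≅ ℤ/3 ⊕ ℤ/9 ⊕ ℤ/9

Derivation:
rank_ℚ(R)=3; free=3−3=0
SNF(R) diag = [3, 9, 9] → torsion [3, 9, 9]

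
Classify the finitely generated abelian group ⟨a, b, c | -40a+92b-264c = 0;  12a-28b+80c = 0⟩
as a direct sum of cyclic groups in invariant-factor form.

Answer: M ≅ ℤ^1 ⊕ ℤ/4 ⊕ ℤ/4

Derivation:
rank_ℚ(R)=2; free=3−2=1
SNF(R) diag = [4, 4] → torsion [4, 4]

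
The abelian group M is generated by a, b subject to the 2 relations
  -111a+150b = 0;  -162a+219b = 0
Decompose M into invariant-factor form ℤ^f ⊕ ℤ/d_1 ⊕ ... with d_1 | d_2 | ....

Answer: M ≅ ℤ/3 ⊕ ℤ/3

Derivation:
rank_ℚ(R)=2; free=2−2=0
SNF(R) diag = [3, 3] → torsion [3, 3]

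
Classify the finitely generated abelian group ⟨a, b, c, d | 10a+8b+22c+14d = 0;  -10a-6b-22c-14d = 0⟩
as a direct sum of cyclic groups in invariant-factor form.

Answer: M ≅ ℤ^2 ⊕ ℤ/2 ⊕ ℤ/2

Derivation:
rank_ℚ(R)=2; free=4−2=2
SNF(R) diag = [2, 2] → torsion [2, 2]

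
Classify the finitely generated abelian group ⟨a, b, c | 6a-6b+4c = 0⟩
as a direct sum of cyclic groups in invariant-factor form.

rank_ℚ(R)=1; free=3−1=2
SNF(R) diag = [2] → torsion [2]

Answer: M ≅ ℤ^2 ⊕ ℤ/2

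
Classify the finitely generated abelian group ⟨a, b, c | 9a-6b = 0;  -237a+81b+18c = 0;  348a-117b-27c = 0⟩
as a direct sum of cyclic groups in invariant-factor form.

rank_ℚ(R)=3; free=3−3=0
SNF(R) diag = [3, 3, 9] → torsion [3, 3, 9]

Answer: M ≅ ℤ/3 ⊕ ℤ/3 ⊕ ℤ/9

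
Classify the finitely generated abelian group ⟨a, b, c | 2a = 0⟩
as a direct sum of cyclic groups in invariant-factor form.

Answer: M ≅ ℤ^2 ⊕ ℤ/2

Derivation:
rank_ℚ(R)=1; free=3−1=2
SNF(R) diag = [2] → torsion [2]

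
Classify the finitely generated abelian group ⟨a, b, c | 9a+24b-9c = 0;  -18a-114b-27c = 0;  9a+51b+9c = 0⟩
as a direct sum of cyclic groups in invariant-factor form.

rank_ℚ(R)=3; free=3−3=0
SNF(R) diag = [3, 9, 9] → torsion [3, 9, 9]

Answer: M ≅ ℤ/3 ⊕ ℤ/9 ⊕ ℤ/9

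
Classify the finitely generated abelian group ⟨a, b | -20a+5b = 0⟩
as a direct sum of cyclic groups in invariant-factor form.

Answer: M ≅ ℤ^1 ⊕ ℤ/5

Derivation:
rank_ℚ(R)=1; free=2−1=1
SNF(R) diag = [5] → torsion [5]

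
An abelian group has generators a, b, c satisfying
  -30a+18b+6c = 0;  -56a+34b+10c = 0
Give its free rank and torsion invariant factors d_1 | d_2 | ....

Answer: M ≅ ℤ^1 ⊕ ℤ/2 ⊕ ℤ/6

Derivation:
rank_ℚ(R)=2; free=3−2=1
SNF(R) diag = [2, 6] → torsion [2, 6]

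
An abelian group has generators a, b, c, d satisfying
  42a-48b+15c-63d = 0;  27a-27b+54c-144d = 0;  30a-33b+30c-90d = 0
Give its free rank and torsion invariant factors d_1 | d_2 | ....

Answer: M ≅ ℤ^1 ⊕ ℤ/3 ⊕ ℤ/9 ⊕ ℤ/9

Derivation:
rank_ℚ(R)=3; free=4−3=1
SNF(R) diag = [3, 9, 9] → torsion [3, 9, 9]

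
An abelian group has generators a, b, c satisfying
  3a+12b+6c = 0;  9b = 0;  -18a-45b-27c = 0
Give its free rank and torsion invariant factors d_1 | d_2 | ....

Answer: M ≅ ℤ/3 ⊕ ℤ/9 ⊕ ℤ/9

Derivation:
rank_ℚ(R)=3; free=3−3=0
SNF(R) diag = [3, 9, 9] → torsion [3, 9, 9]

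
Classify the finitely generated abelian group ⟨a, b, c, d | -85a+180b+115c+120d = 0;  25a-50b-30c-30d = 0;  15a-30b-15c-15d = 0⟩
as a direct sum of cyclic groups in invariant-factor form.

rank_ℚ(R)=3; free=4−3=1
SNF(R) diag = [5, 5, 15] → torsion [5, 5, 15]

Answer: M ≅ ℤ^1 ⊕ ℤ/5 ⊕ ℤ/5 ⊕ ℤ/15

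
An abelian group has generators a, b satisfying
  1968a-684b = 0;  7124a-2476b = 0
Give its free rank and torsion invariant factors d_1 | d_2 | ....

rank_ℚ(R)=2; free=2−2=0
SNF(R) diag = [4, 12] → torsion [4, 12]

Answer: M ≅ ℤ/4 ⊕ ℤ/12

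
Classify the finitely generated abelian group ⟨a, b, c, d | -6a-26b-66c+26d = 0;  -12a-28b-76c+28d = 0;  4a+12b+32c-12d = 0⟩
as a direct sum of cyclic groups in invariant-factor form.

rank_ℚ(R)=3; free=4−3=1
SNF(R) diag = [2, 4, 8] → torsion [2, 4, 8]

Answer: M ≅ ℤ^1 ⊕ ℤ/2 ⊕ ℤ/4 ⊕ ℤ/8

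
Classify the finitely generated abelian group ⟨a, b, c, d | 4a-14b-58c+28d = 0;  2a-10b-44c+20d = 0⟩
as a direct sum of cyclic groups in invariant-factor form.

rank_ℚ(R)=2; free=4−2=2
SNF(R) diag = [2, 6] → torsion [2, 6]

Answer: M ≅ ℤ^2 ⊕ ℤ/2 ⊕ ℤ/6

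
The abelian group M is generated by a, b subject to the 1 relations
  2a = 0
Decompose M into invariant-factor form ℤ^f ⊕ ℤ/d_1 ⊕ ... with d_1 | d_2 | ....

rank_ℚ(R)=1; free=2−1=1
SNF(R) diag = [2] → torsion [2]

Answer: M ≅ ℤ^1 ⊕ ℤ/2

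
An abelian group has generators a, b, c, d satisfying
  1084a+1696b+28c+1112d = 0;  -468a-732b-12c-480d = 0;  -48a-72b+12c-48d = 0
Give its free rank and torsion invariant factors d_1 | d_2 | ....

rank_ℚ(R)=3; free=4−3=1
SNF(R) diag = [4, 12, 12] → torsion [4, 12, 12]

Answer: M ≅ ℤ^1 ⊕ ℤ/4 ⊕ ℤ/12 ⊕ ℤ/12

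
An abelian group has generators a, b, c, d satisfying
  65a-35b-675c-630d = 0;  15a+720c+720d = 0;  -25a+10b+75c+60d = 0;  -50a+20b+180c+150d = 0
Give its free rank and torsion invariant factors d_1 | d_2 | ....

Answer: M ≅ ℤ/5 ⊕ ℤ/15 ⊕ ℤ/15 ⊕ ℤ/30

Derivation:
rank_ℚ(R)=4; free=4−4=0
SNF(R) diag = [5, 15, 15, 30] → torsion [5, 15, 15, 30]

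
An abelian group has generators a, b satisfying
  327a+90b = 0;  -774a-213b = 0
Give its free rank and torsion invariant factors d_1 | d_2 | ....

rank_ℚ(R)=2; free=2−2=0
SNF(R) diag = [3, 3] → torsion [3, 3]

Answer: M ≅ ℤ/3 ⊕ ℤ/3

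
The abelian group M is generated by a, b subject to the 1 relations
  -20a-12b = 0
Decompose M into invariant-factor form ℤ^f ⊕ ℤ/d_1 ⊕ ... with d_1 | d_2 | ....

rank_ℚ(R)=1; free=2−1=1
SNF(R) diag = [4] → torsion [4]

Answer: M ≅ ℤ^1 ⊕ ℤ/4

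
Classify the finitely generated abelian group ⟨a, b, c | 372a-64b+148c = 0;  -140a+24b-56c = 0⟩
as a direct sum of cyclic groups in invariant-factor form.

Answer: M ≅ ℤ^1 ⊕ ℤ/4 ⊕ ℤ/4

Derivation:
rank_ℚ(R)=2; free=3−2=1
SNF(R) diag = [4, 4] → torsion [4, 4]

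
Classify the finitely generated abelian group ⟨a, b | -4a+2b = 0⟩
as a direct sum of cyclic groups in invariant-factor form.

Answer: M ≅ ℤ^1 ⊕ ℤ/2

Derivation:
rank_ℚ(R)=1; free=2−1=1
SNF(R) diag = [2] → torsion [2]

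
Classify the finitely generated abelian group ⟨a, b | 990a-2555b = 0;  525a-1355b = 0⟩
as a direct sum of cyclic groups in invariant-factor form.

rank_ℚ(R)=2; free=2−2=0
SNF(R) diag = [5, 15] → torsion [5, 15]

Answer: M ≅ ℤ/5 ⊕ ℤ/15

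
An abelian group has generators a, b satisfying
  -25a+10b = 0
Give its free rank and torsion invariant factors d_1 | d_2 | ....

Answer: M ≅ ℤ^1 ⊕ ℤ/5

Derivation:
rank_ℚ(R)=1; free=2−1=1
SNF(R) diag = [5] → torsion [5]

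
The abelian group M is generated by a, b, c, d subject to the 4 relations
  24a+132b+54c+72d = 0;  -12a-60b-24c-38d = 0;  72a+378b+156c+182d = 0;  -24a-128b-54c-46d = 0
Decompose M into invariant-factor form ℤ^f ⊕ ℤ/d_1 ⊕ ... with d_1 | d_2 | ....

rank_ℚ(R)=4; free=4−4=0
SNF(R) diag = [2, 2, 6, 12] → torsion [2, 2, 6, 12]

Answer: M ≅ ℤ/2 ⊕ ℤ/2 ⊕ ℤ/6 ⊕ ℤ/12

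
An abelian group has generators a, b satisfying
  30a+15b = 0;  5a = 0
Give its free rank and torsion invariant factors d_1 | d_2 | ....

Answer: M ≅ ℤ/5 ⊕ ℤ/15

Derivation:
rank_ℚ(R)=2; free=2−2=0
SNF(R) diag = [5, 15] → torsion [5, 15]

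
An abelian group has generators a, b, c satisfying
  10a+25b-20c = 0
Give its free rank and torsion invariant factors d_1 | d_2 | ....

rank_ℚ(R)=1; free=3−1=2
SNF(R) diag = [5] → torsion [5]

Answer: M ≅ ℤ^2 ⊕ ℤ/5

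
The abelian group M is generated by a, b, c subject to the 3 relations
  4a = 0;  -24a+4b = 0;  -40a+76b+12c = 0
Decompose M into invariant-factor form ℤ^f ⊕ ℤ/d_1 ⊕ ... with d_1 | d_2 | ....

Answer: M ≅ ℤ/4 ⊕ ℤ/4 ⊕ ℤ/12

Derivation:
rank_ℚ(R)=3; free=3−3=0
SNF(R) diag = [4, 4, 12] → torsion [4, 4, 12]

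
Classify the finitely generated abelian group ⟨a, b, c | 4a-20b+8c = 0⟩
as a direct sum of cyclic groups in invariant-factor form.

rank_ℚ(R)=1; free=3−1=2
SNF(R) diag = [4] → torsion [4]

Answer: M ≅ ℤ^2 ⊕ ℤ/4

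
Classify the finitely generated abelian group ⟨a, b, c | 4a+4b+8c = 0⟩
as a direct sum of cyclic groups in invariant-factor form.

Answer: M ≅ ℤ^2 ⊕ ℤ/4

Derivation:
rank_ℚ(R)=1; free=3−1=2
SNF(R) diag = [4] → torsion [4]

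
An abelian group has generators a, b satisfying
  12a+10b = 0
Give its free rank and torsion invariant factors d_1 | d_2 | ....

Answer: M ≅ ℤ^1 ⊕ ℤ/2

Derivation:
rank_ℚ(R)=1; free=2−1=1
SNF(R) diag = [2] → torsion [2]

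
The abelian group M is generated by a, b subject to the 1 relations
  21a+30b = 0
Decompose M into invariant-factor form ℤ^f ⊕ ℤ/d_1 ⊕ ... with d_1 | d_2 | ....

rank_ℚ(R)=1; free=2−1=1
SNF(R) diag = [3] → torsion [3]

Answer: M ≅ ℤ^1 ⊕ ℤ/3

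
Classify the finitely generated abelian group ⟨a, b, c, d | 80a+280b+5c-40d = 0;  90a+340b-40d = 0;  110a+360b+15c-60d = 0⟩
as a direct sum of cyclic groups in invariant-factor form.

rank_ℚ(R)=3; free=4−3=1
SNF(R) diag = [5, 10, 20] → torsion [5, 10, 20]

Answer: M ≅ ℤ^1 ⊕ ℤ/5 ⊕ ℤ/10 ⊕ ℤ/20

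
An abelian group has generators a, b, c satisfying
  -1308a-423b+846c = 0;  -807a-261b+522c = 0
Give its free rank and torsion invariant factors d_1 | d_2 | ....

rank_ℚ(R)=2; free=3−2=1
SNF(R) diag = [3, 9] → torsion [3, 9]

Answer: M ≅ ℤ^1 ⊕ ℤ/3 ⊕ ℤ/9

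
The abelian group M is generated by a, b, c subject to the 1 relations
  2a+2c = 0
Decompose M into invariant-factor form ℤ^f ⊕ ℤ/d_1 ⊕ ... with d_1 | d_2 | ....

Answer: M ≅ ℤ^2 ⊕ ℤ/2

Derivation:
rank_ℚ(R)=1; free=3−1=2
SNF(R) diag = [2] → torsion [2]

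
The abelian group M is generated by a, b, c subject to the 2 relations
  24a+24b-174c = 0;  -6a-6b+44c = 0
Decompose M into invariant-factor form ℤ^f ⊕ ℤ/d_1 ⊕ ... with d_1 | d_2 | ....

Answer: M ≅ ℤ^1 ⊕ ℤ/2 ⊕ ℤ/6

Derivation:
rank_ℚ(R)=2; free=3−2=1
SNF(R) diag = [2, 6] → torsion [2, 6]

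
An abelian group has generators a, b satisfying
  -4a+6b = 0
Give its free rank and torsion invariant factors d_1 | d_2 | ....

rank_ℚ(R)=1; free=2−1=1
SNF(R) diag = [2] → torsion [2]

Answer: M ≅ ℤ^1 ⊕ ℤ/2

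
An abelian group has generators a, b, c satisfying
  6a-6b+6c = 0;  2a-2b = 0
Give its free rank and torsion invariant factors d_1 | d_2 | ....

rank_ℚ(R)=2; free=3−2=1
SNF(R) diag = [2, 6] → torsion [2, 6]

Answer: M ≅ ℤ^1 ⊕ ℤ/2 ⊕ ℤ/6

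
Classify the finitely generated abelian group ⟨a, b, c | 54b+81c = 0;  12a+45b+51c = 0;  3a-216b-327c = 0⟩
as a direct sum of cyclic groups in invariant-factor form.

Answer: M ≅ ℤ/3 ⊕ ℤ/9 ⊕ ℤ/27

Derivation:
rank_ℚ(R)=3; free=3−3=0
SNF(R) diag = [3, 9, 27] → torsion [3, 9, 27]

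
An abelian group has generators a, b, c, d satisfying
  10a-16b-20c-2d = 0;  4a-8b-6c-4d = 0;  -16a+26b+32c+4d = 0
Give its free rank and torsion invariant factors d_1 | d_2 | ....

rank_ℚ(R)=3; free=4−3=1
SNF(R) diag = [2, 2, 2] → torsion [2, 2, 2]

Answer: M ≅ ℤ^1 ⊕ ℤ/2 ⊕ ℤ/2 ⊕ ℤ/2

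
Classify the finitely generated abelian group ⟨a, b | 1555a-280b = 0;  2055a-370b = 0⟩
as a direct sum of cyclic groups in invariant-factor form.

rank_ℚ(R)=2; free=2−2=0
SNF(R) diag = [5, 10] → torsion [5, 10]

Answer: M ≅ ℤ/5 ⊕ ℤ/10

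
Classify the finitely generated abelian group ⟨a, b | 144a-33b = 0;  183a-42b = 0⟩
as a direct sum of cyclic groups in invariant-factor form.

rank_ℚ(R)=2; free=2−2=0
SNF(R) diag = [3, 3] → torsion [3, 3]

Answer: M ≅ ℤ/3 ⊕ ℤ/3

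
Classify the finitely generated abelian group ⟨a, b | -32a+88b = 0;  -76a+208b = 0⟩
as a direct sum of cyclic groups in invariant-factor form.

rank_ℚ(R)=2; free=2−2=0
SNF(R) diag = [4, 8] → torsion [4, 8]

Answer: M ≅ ℤ/4 ⊕ ℤ/8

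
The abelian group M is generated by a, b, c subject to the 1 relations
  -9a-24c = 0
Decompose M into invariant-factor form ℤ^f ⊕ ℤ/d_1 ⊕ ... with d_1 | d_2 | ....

Answer: M ≅ ℤ^2 ⊕ ℤ/3

Derivation:
rank_ℚ(R)=1; free=3−1=2
SNF(R) diag = [3] → torsion [3]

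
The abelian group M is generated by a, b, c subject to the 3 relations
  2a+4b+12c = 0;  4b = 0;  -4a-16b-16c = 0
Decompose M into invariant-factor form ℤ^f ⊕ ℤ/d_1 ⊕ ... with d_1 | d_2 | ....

rank_ℚ(R)=3; free=3−3=0
SNF(R) diag = [2, 4, 8] → torsion [2, 4, 8]

Answer: M ≅ ℤ/2 ⊕ ℤ/4 ⊕ ℤ/8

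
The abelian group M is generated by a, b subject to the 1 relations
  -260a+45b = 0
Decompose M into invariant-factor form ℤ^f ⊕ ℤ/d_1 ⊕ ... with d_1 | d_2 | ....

Answer: M ≅ ℤ^1 ⊕ ℤ/5

Derivation:
rank_ℚ(R)=1; free=2−1=1
SNF(R) diag = [5] → torsion [5]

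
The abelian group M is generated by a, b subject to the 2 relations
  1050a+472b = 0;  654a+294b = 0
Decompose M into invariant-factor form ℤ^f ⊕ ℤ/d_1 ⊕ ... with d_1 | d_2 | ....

Answer: M ≅ ℤ/2 ⊕ ℤ/6

Derivation:
rank_ℚ(R)=2; free=2−2=0
SNF(R) diag = [2, 6] → torsion [2, 6]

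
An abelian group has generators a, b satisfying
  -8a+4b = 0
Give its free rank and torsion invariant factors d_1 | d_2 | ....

Answer: M ≅ ℤ^1 ⊕ ℤ/4

Derivation:
rank_ℚ(R)=1; free=2−1=1
SNF(R) diag = [4] → torsion [4]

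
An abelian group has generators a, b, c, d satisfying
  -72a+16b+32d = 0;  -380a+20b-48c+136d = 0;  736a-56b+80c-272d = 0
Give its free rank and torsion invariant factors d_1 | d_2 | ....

Answer: M ≅ ℤ^1 ⊕ ℤ/4 ⊕ ℤ/8 ⊕ ℤ/16

Derivation:
rank_ℚ(R)=3; free=4−3=1
SNF(R) diag = [4, 8, 16] → torsion [4, 8, 16]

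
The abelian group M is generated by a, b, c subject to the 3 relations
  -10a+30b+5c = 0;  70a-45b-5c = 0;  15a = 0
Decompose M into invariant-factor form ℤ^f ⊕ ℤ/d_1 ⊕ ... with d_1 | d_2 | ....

rank_ℚ(R)=3; free=3−3=0
SNF(R) diag = [5, 15, 15] → torsion [5, 15, 15]

Answer: M ≅ ℤ/5 ⊕ ℤ/15 ⊕ ℤ/15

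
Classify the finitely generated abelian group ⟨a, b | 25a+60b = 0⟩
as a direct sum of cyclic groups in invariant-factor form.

rank_ℚ(R)=1; free=2−1=1
SNF(R) diag = [5] → torsion [5]

Answer: M ≅ ℤ^1 ⊕ ℤ/5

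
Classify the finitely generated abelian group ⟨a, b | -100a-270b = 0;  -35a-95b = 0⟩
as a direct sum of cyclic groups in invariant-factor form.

rank_ℚ(R)=2; free=2−2=0
SNF(R) diag = [5, 10] → torsion [5, 10]

Answer: M ≅ ℤ/5 ⊕ ℤ/10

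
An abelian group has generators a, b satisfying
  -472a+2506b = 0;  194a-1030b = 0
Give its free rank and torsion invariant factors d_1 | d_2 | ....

rank_ℚ(R)=2; free=2−2=0
SNF(R) diag = [2, 2] → torsion [2, 2]

Answer: M ≅ ℤ/2 ⊕ ℤ/2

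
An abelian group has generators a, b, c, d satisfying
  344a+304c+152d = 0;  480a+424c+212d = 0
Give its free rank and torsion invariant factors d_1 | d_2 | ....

rank_ℚ(R)=2; free=4−2=2
SNF(R) diag = [4, 8] → torsion [4, 8]

Answer: M ≅ ℤ^2 ⊕ ℤ/4 ⊕ ℤ/8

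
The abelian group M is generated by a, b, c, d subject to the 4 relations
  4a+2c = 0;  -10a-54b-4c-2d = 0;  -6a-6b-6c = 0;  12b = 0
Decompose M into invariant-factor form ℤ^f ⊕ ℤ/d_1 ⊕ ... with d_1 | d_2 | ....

rank_ℚ(R)=4; free=4−4=0
SNF(R) diag = [2, 2, 6, 12] → torsion [2, 2, 6, 12]

Answer: M ≅ ℤ/2 ⊕ ℤ/2 ⊕ ℤ/6 ⊕ ℤ/12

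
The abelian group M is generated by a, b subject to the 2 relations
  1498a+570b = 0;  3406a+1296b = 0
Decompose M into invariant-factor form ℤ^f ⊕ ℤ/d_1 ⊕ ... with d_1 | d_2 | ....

Answer: M ≅ ℤ/2 ⊕ ℤ/6

Derivation:
rank_ℚ(R)=2; free=2−2=0
SNF(R) diag = [2, 6] → torsion [2, 6]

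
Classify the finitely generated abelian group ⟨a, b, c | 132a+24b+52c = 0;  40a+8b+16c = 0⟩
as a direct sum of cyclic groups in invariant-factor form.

rank_ℚ(R)=2; free=3−2=1
SNF(R) diag = [4, 8] → torsion [4, 8]

Answer: M ≅ ℤ^1 ⊕ ℤ/4 ⊕ ℤ/8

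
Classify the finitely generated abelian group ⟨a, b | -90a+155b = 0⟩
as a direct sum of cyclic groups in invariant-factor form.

Answer: M ≅ ℤ^1 ⊕ ℤ/5

Derivation:
rank_ℚ(R)=1; free=2−1=1
SNF(R) diag = [5] → torsion [5]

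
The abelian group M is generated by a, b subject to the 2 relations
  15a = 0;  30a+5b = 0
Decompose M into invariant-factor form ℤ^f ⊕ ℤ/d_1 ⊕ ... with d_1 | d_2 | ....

Answer: M ≅ ℤ/5 ⊕ ℤ/15

Derivation:
rank_ℚ(R)=2; free=2−2=0
SNF(R) diag = [5, 15] → torsion [5, 15]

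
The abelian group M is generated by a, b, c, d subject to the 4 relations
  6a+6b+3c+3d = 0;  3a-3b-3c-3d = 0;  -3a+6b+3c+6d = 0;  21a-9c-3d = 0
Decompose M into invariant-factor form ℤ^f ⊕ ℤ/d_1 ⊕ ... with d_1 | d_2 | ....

Answer: M ≅ ℤ/3 ⊕ ℤ/3 ⊕ ℤ/3 ⊕ ℤ/3

Derivation:
rank_ℚ(R)=4; free=4−4=0
SNF(R) diag = [3, 3, 3, 3] → torsion [3, 3, 3, 3]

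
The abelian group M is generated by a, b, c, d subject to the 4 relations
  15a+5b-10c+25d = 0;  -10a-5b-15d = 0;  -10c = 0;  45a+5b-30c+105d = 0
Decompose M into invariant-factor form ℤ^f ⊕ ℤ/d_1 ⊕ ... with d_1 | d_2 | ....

Answer: M ≅ ℤ/5 ⊕ ℤ/5 ⊕ ℤ/10 ⊕ ℤ/20

Derivation:
rank_ℚ(R)=4; free=4−4=0
SNF(R) diag = [5, 5, 10, 20] → torsion [5, 5, 10, 20]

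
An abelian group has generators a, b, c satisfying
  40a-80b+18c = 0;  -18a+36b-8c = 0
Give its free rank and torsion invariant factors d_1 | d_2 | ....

Answer: M ≅ ℤ^1 ⊕ ℤ/2 ⊕ ℤ/2

Derivation:
rank_ℚ(R)=2; free=3−2=1
SNF(R) diag = [2, 2] → torsion [2, 2]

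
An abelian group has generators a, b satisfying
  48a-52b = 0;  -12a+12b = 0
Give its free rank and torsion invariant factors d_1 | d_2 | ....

rank_ℚ(R)=2; free=2−2=0
SNF(R) diag = [4, 12] → torsion [4, 12]

Answer: M ≅ ℤ/4 ⊕ ℤ/12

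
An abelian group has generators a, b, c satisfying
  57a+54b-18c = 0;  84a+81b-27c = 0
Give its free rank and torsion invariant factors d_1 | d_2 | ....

rank_ℚ(R)=2; free=3−2=1
SNF(R) diag = [3, 9] → torsion [3, 9]

Answer: M ≅ ℤ^1 ⊕ ℤ/3 ⊕ ℤ/9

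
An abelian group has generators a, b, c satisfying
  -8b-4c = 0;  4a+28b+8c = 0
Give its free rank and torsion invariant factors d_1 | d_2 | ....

Answer: M ≅ ℤ^1 ⊕ ℤ/4 ⊕ ℤ/4

Derivation:
rank_ℚ(R)=2; free=3−2=1
SNF(R) diag = [4, 4] → torsion [4, 4]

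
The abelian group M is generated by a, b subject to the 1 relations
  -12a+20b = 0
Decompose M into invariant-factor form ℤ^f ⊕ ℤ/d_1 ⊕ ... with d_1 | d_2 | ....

Answer: M ≅ ℤ^1 ⊕ ℤ/4

Derivation:
rank_ℚ(R)=1; free=2−1=1
SNF(R) diag = [4] → torsion [4]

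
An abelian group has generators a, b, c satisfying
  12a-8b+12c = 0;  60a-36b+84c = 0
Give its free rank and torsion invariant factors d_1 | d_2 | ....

rank_ℚ(R)=2; free=3−2=1
SNF(R) diag = [4, 12] → torsion [4, 12]

Answer: M ≅ ℤ^1 ⊕ ℤ/4 ⊕ ℤ/12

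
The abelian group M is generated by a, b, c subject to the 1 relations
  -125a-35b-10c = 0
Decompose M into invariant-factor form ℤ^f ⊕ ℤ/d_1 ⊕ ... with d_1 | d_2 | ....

rank_ℚ(R)=1; free=3−1=2
SNF(R) diag = [5] → torsion [5]

Answer: M ≅ ℤ^2 ⊕ ℤ/5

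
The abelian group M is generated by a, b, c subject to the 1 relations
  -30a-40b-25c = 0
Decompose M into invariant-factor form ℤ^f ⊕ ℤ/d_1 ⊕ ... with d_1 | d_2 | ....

rank_ℚ(R)=1; free=3−1=2
SNF(R) diag = [5] → torsion [5]

Answer: M ≅ ℤ^2 ⊕ ℤ/5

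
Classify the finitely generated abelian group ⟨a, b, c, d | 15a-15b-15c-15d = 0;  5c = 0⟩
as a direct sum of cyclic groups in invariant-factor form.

rank_ℚ(R)=2; free=4−2=2
SNF(R) diag = [5, 15] → torsion [5, 15]

Answer: M ≅ ℤ^2 ⊕ ℤ/5 ⊕ ℤ/15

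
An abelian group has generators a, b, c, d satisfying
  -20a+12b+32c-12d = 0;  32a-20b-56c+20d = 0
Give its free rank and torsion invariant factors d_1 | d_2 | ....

rank_ℚ(R)=2; free=4−2=2
SNF(R) diag = [4, 4] → torsion [4, 4]

Answer: M ≅ ℤ^2 ⊕ ℤ/4 ⊕ ℤ/4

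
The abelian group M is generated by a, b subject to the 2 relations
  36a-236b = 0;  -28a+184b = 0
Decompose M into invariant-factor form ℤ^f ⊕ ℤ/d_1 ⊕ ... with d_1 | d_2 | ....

rank_ℚ(R)=2; free=2−2=0
SNF(R) diag = [4, 4] → torsion [4, 4]

Answer: M ≅ ℤ/4 ⊕ ℤ/4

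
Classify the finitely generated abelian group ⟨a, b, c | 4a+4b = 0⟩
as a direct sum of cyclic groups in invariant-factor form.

rank_ℚ(R)=1; free=3−1=2
SNF(R) diag = [4] → torsion [4]

Answer: M ≅ ℤ^2 ⊕ ℤ/4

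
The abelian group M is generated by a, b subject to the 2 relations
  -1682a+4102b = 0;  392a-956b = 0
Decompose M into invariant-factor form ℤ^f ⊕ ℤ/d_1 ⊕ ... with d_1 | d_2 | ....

Answer: M ≅ ℤ/2 ⊕ ℤ/4

Derivation:
rank_ℚ(R)=2; free=2−2=0
SNF(R) diag = [2, 4] → torsion [2, 4]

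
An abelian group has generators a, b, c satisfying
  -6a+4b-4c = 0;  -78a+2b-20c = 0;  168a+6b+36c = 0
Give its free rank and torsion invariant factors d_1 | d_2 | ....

rank_ℚ(R)=3; free=3−3=0
SNF(R) diag = [2, 6, 12] → torsion [2, 6, 12]

Answer: M ≅ ℤ/2 ⊕ ℤ/6 ⊕ ℤ/12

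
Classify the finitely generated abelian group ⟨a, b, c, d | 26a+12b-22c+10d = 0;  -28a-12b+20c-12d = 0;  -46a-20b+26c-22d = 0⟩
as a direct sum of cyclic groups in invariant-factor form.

Answer: M ≅ ℤ^1 ⊕ ℤ/2 ⊕ ℤ/4 ⊕ ℤ/8

Derivation:
rank_ℚ(R)=3; free=4−3=1
SNF(R) diag = [2, 4, 8] → torsion [2, 4, 8]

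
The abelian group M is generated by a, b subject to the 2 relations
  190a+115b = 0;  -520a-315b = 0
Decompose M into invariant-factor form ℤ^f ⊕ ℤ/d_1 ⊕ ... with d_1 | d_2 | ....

rank_ℚ(R)=2; free=2−2=0
SNF(R) diag = [5, 10] → torsion [5, 10]

Answer: M ≅ ℤ/5 ⊕ ℤ/10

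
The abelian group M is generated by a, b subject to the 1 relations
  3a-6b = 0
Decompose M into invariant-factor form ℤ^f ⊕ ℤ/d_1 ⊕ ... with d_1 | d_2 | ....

rank_ℚ(R)=1; free=2−1=1
SNF(R) diag = [3] → torsion [3]

Answer: M ≅ ℤ^1 ⊕ ℤ/3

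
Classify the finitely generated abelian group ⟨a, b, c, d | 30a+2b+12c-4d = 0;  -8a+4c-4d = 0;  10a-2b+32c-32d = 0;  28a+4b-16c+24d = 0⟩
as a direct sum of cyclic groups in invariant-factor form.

Answer: M ≅ ℤ/2 ⊕ ℤ/4 ⊕ ℤ/8 ⊕ ℤ/16

Derivation:
rank_ℚ(R)=4; free=4−4=0
SNF(R) diag = [2, 4, 8, 16] → torsion [2, 4, 8, 16]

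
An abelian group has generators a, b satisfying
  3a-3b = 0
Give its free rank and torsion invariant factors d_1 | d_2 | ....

Answer: M ≅ ℤ^1 ⊕ ℤ/3

Derivation:
rank_ℚ(R)=1; free=2−1=1
SNF(R) diag = [3] → torsion [3]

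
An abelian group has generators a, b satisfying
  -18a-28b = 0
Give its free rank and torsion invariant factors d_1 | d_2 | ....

rank_ℚ(R)=1; free=2−1=1
SNF(R) diag = [2] → torsion [2]

Answer: M ≅ ℤ^1 ⊕ ℤ/2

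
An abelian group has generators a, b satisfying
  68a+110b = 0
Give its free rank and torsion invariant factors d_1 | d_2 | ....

Answer: M ≅ ℤ^1 ⊕ ℤ/2

Derivation:
rank_ℚ(R)=1; free=2−1=1
SNF(R) diag = [2] → torsion [2]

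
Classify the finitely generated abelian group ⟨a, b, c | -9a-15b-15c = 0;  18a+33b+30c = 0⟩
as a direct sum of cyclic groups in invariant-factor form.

Answer: M ≅ ℤ^1 ⊕ ℤ/3 ⊕ ℤ/3

Derivation:
rank_ℚ(R)=2; free=3−2=1
SNF(R) diag = [3, 3] → torsion [3, 3]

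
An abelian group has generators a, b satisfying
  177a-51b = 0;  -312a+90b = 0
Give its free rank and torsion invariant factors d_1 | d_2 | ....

Answer: M ≅ ℤ/3 ⊕ ℤ/6

Derivation:
rank_ℚ(R)=2; free=2−2=0
SNF(R) diag = [3, 6] → torsion [3, 6]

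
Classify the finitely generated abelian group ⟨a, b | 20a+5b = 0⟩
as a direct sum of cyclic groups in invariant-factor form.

rank_ℚ(R)=1; free=2−1=1
SNF(R) diag = [5] → torsion [5]

Answer: M ≅ ℤ^1 ⊕ ℤ/5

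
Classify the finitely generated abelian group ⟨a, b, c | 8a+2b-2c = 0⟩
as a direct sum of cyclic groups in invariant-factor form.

Answer: M ≅ ℤ^2 ⊕ ℤ/2

Derivation:
rank_ℚ(R)=1; free=3−1=2
SNF(R) diag = [2] → torsion [2]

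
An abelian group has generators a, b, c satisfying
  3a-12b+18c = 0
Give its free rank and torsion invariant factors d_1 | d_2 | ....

Answer: M ≅ ℤ^2 ⊕ ℤ/3

Derivation:
rank_ℚ(R)=1; free=3−1=2
SNF(R) diag = [3] → torsion [3]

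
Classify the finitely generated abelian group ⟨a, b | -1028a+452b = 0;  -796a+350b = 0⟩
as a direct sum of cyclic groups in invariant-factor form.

rank_ℚ(R)=2; free=2−2=0
SNF(R) diag = [2, 4] → torsion [2, 4]

Answer: M ≅ ℤ/2 ⊕ ℤ/4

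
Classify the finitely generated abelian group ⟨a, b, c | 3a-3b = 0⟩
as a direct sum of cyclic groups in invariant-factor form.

rank_ℚ(R)=1; free=3−1=2
SNF(R) diag = [3] → torsion [3]

Answer: M ≅ ℤ^2 ⊕ ℤ/3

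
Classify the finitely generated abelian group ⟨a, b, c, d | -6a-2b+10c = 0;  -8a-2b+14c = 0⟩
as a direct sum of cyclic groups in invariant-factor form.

rank_ℚ(R)=2; free=4−2=2
SNF(R) diag = [2, 2] → torsion [2, 2]

Answer: M ≅ ℤ^2 ⊕ ℤ/2 ⊕ ℤ/2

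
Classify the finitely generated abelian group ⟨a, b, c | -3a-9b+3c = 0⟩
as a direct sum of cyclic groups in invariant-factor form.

Answer: M ≅ ℤ^2 ⊕ ℤ/3

Derivation:
rank_ℚ(R)=1; free=3−1=2
SNF(R) diag = [3] → torsion [3]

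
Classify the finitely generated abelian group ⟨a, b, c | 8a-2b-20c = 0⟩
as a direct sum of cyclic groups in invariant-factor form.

rank_ℚ(R)=1; free=3−1=2
SNF(R) diag = [2] → torsion [2]

Answer: M ≅ ℤ^2 ⊕ ℤ/2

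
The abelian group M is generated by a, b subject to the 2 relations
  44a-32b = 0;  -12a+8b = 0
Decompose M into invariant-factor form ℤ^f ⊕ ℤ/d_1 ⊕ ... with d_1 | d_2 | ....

rank_ℚ(R)=2; free=2−2=0
SNF(R) diag = [4, 8] → torsion [4, 8]

Answer: M ≅ ℤ/4 ⊕ ℤ/8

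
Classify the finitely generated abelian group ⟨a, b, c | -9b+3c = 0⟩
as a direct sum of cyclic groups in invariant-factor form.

rank_ℚ(R)=1; free=3−1=2
SNF(R) diag = [3] → torsion [3]

Answer: M ≅ ℤ^2 ⊕ ℤ/3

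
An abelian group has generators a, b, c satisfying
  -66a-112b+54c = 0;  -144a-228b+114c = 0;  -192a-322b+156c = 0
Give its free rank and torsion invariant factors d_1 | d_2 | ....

Answer: M ≅ ℤ/2 ⊕ ℤ/6 ⊕ ℤ/18

Derivation:
rank_ℚ(R)=3; free=3−3=0
SNF(R) diag = [2, 6, 18] → torsion [2, 6, 18]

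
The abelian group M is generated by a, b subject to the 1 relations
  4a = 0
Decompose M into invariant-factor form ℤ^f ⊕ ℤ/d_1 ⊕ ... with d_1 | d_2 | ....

Answer: M ≅ ℤ^1 ⊕ ℤ/4

Derivation:
rank_ℚ(R)=1; free=2−1=1
SNF(R) diag = [4] → torsion [4]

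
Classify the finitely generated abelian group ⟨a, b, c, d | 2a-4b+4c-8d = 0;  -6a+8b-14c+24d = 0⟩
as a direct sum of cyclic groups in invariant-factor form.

rank_ℚ(R)=2; free=4−2=2
SNF(R) diag = [2, 2] → torsion [2, 2]

Answer: M ≅ ℤ^2 ⊕ ℤ/2 ⊕ ℤ/2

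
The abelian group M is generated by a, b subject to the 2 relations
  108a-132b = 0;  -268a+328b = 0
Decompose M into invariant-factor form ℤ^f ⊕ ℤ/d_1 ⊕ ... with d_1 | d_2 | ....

Answer: M ≅ ℤ/4 ⊕ ℤ/12

Derivation:
rank_ℚ(R)=2; free=2−2=0
SNF(R) diag = [4, 12] → torsion [4, 12]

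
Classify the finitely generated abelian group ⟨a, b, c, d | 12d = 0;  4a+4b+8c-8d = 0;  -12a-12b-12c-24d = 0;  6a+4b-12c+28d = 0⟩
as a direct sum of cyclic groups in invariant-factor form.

rank_ℚ(R)=4; free=4−4=0
SNF(R) diag = [2, 4, 12, 12] → torsion [2, 4, 12, 12]

Answer: M ≅ ℤ/2 ⊕ ℤ/4 ⊕ ℤ/12 ⊕ ℤ/12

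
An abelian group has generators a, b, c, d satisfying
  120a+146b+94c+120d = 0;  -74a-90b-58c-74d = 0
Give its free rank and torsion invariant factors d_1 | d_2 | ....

Answer: M ≅ ℤ^2 ⊕ ℤ/2 ⊕ ℤ/2

Derivation:
rank_ℚ(R)=2; free=4−2=2
SNF(R) diag = [2, 2] → torsion [2, 2]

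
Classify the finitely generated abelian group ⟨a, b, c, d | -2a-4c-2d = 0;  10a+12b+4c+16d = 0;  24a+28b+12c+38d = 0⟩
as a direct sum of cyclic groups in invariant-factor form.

rank_ℚ(R)=3; free=4−3=1
SNF(R) diag = [2, 2, 4] → torsion [2, 2, 4]

Answer: M ≅ ℤ^1 ⊕ ℤ/2 ⊕ ℤ/2 ⊕ ℤ/4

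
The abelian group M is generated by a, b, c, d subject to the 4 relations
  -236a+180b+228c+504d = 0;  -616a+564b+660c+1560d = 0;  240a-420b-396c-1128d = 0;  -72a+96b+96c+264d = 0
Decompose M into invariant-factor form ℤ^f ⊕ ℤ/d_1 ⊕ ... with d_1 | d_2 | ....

Answer: M ≅ ℤ/4 ⊕ ℤ/12 ⊕ ℤ/24 ⊕ ℤ/72

Derivation:
rank_ℚ(R)=4; free=4−4=0
SNF(R) diag = [4, 12, 24, 72] → torsion [4, 12, 24, 72]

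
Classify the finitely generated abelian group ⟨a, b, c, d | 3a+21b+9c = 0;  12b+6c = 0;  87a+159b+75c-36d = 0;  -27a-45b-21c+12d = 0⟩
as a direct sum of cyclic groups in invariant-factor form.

rank_ℚ(R)=4; free=4−4=0
SNF(R) diag = [3, 6, 6, 12] → torsion [3, 6, 6, 12]

Answer: M ≅ ℤ/3 ⊕ ℤ/6 ⊕ ℤ/6 ⊕ ℤ/12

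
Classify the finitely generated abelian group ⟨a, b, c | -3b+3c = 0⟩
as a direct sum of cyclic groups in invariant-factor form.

Answer: M ≅ ℤ^2 ⊕ ℤ/3

Derivation:
rank_ℚ(R)=1; free=3−1=2
SNF(R) diag = [3] → torsion [3]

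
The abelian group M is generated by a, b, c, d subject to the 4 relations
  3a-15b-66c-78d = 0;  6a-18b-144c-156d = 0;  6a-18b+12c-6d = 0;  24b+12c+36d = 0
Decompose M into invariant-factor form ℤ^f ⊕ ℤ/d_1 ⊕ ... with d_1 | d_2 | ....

Answer: M ≅ ℤ/3 ⊕ ℤ/6 ⊕ ℤ/12 ⊕ ℤ/36

Derivation:
rank_ℚ(R)=4; free=4−4=0
SNF(R) diag = [3, 6, 12, 36] → torsion [3, 6, 12, 36]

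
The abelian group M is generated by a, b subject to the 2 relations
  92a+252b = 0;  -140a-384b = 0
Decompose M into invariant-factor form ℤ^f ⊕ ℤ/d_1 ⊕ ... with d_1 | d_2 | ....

rank_ℚ(R)=2; free=2−2=0
SNF(R) diag = [4, 12] → torsion [4, 12]

Answer: M ≅ ℤ/4 ⊕ ℤ/12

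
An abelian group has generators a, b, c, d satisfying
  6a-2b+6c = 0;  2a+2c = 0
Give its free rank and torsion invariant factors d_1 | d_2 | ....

rank_ℚ(R)=2; free=4−2=2
SNF(R) diag = [2, 2] → torsion [2, 2]

Answer: M ≅ ℤ^2 ⊕ ℤ/2 ⊕ ℤ/2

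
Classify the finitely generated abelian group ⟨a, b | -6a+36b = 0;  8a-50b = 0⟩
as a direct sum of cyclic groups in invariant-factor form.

Answer: M ≅ ℤ/2 ⊕ ℤ/6

Derivation:
rank_ℚ(R)=2; free=2−2=0
SNF(R) diag = [2, 6] → torsion [2, 6]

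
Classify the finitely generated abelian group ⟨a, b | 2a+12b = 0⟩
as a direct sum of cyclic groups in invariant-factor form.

Answer: M ≅ ℤ^1 ⊕ ℤ/2

Derivation:
rank_ℚ(R)=1; free=2−1=1
SNF(R) diag = [2] → torsion [2]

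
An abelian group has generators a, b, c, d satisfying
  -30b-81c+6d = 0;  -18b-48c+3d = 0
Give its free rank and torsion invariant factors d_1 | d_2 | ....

rank_ℚ(R)=2; free=4−2=2
SNF(R) diag = [3, 3] → torsion [3, 3]

Answer: M ≅ ℤ^2 ⊕ ℤ/3 ⊕ ℤ/3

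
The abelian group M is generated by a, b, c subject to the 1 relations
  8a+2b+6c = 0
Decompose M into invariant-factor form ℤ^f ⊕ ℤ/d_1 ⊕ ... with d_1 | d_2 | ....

Answer: M ≅ ℤ^2 ⊕ ℤ/2

Derivation:
rank_ℚ(R)=1; free=3−1=2
SNF(R) diag = [2] → torsion [2]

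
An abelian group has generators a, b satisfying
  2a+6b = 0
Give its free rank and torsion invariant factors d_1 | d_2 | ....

rank_ℚ(R)=1; free=2−1=1
SNF(R) diag = [2] → torsion [2]

Answer: M ≅ ℤ^1 ⊕ ℤ/2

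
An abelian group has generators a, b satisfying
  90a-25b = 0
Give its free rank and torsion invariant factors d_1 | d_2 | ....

rank_ℚ(R)=1; free=2−1=1
SNF(R) diag = [5] → torsion [5]

Answer: M ≅ ℤ^1 ⊕ ℤ/5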